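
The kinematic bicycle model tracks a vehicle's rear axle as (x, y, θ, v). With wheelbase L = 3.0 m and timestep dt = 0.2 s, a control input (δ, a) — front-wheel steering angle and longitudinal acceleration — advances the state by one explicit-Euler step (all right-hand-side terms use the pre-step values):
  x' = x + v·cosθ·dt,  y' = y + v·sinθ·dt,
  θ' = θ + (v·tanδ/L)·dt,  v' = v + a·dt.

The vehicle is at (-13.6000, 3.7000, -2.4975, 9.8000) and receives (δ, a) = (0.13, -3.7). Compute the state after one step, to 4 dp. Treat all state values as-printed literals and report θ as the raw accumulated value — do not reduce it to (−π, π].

(-15.1673, 2.5231, -2.4121, 9.0600)

x' = -13.6000 + 9.8000·cos(-2.4975)·0.2 = -15.1673
y' = 3.7000 + 9.8000·sin(-2.4975)·0.2 = 2.5231
θ' = -2.4975 + (9.8000/3.0)·tan(0.13)·0.2 = -2.4121
v' = 9.8000 − 3.7000·0.2 = 9.0600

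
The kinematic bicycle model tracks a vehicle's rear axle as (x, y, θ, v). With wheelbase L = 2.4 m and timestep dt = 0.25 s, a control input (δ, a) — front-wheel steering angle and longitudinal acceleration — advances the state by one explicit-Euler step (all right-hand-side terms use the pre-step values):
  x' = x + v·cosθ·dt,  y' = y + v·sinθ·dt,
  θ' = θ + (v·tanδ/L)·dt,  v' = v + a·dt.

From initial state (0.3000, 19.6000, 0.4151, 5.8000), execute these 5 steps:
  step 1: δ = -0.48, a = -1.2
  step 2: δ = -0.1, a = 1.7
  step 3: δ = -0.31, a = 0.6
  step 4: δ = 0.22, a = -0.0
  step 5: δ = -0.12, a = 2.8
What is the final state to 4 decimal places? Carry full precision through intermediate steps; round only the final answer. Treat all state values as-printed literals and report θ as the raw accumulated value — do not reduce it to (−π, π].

(7.4940, 20.1328, -0.0894, 6.7750)

after step 1 (δ=-0.48, a=-1.2): (1.626860, 20.184758, 0.100564, 5.500000)
after step 2 (δ=-0.1, a=1.7): (2.994913, 20.322801, 0.043081, 5.925000)
after step 3 (δ=-0.31, a=0.6): (4.474789, 20.386595, -0.154621, 6.075000)
after step 4 (δ=0.22, a=-0.0): (5.975420, 20.152698, -0.013112, 6.075000)
after step 5 (δ=-0.12, a=2.8): (7.494040, 20.132785, -0.089416, 6.775000)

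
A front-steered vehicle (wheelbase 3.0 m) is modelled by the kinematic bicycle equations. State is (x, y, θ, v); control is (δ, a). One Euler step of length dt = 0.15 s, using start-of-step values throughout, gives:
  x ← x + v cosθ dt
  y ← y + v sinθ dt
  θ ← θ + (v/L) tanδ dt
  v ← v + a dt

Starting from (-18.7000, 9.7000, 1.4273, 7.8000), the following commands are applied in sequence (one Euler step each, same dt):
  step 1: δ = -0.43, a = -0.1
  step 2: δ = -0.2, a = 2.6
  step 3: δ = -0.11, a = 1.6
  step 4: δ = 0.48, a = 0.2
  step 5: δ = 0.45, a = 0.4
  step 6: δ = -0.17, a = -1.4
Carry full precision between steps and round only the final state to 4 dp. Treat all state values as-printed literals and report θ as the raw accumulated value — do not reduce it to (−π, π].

(-16.8235, 16.7425, 1.4744, 8.2950)

after step 1 (δ=-0.43, a=-0.1): (-18.532685, 10.857975, 1.248438, 7.785000)
after step 2 (δ=-0.2, a=2.6): (-18.162736, 11.965575, 1.169533, 8.175000)
after step 3 (δ=-0.11, a=1.6): (-17.683786, 13.094422, 1.124388, 8.415000)
after step 4 (δ=0.48, a=0.2): (-17.138836, 14.232976, 1.343435, 8.445000)
after step 5 (δ=0.45, a=0.4): (-16.853302, 15.467126, 1.547405, 8.505000)
after step 6 (δ=-0.17, a=-1.4): (-16.823463, 16.742527, 1.474408, 8.295000)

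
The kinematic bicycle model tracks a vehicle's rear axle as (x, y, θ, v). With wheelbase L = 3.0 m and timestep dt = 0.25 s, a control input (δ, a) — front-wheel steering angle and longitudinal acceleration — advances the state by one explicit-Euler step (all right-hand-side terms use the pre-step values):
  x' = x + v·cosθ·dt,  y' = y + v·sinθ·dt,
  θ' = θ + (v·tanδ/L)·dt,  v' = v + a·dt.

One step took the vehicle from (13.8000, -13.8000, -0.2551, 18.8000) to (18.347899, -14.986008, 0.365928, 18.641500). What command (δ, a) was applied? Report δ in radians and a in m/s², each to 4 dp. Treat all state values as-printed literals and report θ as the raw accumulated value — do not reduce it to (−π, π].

a = (v'−v)/dt = (-0.158500)/0.25 = -0.6340
Δθ = θ'−θ = 0.621028;  (v·dt/L) = 18.8000·0.25/3.0 = 1.566667
tan δ = Δθ·L/(v·dt) = 0.396401  →  δ = 0.3774

δ = 0.3774, a = -0.6340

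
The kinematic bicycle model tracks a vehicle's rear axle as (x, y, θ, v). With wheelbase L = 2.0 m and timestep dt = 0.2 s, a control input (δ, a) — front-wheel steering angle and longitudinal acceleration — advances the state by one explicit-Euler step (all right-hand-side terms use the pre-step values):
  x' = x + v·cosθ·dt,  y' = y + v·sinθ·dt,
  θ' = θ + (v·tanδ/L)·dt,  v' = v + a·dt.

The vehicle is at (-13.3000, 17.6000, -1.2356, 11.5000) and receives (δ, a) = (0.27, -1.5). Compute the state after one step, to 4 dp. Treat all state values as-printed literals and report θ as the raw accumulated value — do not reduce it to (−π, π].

(-12.5434, 15.4280, -0.9173, 11.2000)

x' = -13.3000 + 11.5000·cos(-1.2356)·0.2 = -12.5434
y' = 17.6000 + 11.5000·sin(-1.2356)·0.2 = 15.4280
θ' = -1.2356 + (11.5000/2.0)·tan(0.27)·0.2 = -0.9173
v' = 11.5000 − 1.5000·0.2 = 11.2000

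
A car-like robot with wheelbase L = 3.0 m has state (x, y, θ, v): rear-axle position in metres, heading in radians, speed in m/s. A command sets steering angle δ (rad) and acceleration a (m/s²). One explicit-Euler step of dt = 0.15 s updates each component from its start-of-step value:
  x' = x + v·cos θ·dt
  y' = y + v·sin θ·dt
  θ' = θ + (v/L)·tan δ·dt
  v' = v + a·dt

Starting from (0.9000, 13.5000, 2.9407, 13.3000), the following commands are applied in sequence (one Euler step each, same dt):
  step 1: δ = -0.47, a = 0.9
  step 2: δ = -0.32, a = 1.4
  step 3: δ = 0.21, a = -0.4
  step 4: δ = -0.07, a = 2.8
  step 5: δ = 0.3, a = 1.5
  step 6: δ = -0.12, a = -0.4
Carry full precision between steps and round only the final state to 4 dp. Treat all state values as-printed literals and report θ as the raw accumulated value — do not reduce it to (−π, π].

after step 1 (δ=-0.47, a=0.9): (-1.054878, 13.898091, 2.602903, 13.435000)
after step 2 (δ=-0.32, a=1.4): (-2.784732, 14.931938, 2.380292, 13.645000)
after step 3 (δ=0.21, a=-0.4): (-4.266454, 16.343916, 2.525708, 13.585000)
after step 4 (δ=-0.07, a=2.8): (-5.929794, 17.521085, 2.478083, 14.005000)
after step 5 (δ=0.3, a=1.5): (-7.584839, 18.814907, 2.694696, 14.230000)
after step 6 (δ=-0.12, a=-0.4): (-9.509715, 19.737372, 2.608903, 14.170000)

(-9.5097, 19.7374, 2.6089, 14.1700)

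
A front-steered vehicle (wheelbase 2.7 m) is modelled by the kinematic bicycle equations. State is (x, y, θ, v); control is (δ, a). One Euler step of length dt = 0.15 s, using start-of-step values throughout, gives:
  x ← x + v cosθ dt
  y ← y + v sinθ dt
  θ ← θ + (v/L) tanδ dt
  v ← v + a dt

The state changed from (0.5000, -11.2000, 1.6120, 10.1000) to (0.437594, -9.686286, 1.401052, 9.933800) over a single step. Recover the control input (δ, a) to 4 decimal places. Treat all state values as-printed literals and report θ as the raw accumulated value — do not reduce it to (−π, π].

δ = -0.3596, a = -1.1080

a = (v'−v)/dt = (-0.166200)/0.15 = -1.1080
Δθ = θ'−θ = -0.210948;  (v·dt/L) = 10.1000·0.15/2.7 = 0.561111
tan δ = Δθ·L/(v·dt) = -0.375947  →  δ = -0.3596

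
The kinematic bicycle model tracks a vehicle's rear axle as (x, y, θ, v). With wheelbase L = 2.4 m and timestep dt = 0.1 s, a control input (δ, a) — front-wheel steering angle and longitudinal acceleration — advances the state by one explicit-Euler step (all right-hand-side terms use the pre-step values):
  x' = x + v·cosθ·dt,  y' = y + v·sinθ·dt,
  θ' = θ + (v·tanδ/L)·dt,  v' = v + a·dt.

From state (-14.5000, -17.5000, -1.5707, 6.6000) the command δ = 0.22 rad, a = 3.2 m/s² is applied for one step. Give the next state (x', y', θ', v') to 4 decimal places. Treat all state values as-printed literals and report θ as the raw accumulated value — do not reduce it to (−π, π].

x' = -14.5000 + 6.6000·cos(-1.5707)·0.1 = -14.4999
y' = -17.5000 + 6.6000·sin(-1.5707)·0.1 = -18.1600
θ' = -1.5707 + (6.6000/2.4)·tan(0.22)·0.1 = -1.5092
v' = 6.6000 + 3.2000·0.1 = 6.9200

(-14.4999, -18.1600, -1.5092, 6.9200)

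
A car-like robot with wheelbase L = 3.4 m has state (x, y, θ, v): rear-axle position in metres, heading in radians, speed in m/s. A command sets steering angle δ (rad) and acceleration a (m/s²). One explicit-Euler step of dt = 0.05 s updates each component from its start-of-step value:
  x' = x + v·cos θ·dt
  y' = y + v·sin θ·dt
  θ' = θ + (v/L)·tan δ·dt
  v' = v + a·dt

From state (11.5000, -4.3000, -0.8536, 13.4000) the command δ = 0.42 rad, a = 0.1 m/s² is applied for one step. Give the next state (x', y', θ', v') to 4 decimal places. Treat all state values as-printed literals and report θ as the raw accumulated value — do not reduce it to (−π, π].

x' = 11.5000 + 13.4000·cos(-0.8536)·0.05 = 11.9404
y' = -4.3000 + 13.4000·sin(-0.8536)·0.05 = -4.8049
θ' = -0.8536 + (13.4000/3.4)·tan(0.42)·0.05 = -0.7656
v' = 13.4000 + 0.1000·0.05 = 13.4050

(11.9404, -4.8049, -0.7656, 13.4050)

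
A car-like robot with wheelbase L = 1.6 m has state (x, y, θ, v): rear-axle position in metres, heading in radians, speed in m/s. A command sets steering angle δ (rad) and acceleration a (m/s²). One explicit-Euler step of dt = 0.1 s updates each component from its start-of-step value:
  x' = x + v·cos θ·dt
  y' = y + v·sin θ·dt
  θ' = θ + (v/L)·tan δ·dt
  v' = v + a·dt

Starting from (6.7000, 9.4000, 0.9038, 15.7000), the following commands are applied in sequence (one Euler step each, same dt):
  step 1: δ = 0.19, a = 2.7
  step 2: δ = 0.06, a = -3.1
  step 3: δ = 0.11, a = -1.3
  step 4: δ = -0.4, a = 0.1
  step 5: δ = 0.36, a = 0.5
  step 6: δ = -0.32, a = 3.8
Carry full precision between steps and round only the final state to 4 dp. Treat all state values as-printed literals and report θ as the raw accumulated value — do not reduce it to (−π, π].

after step 1 (δ=0.19, a=2.7): (7.671247, 10.633523, 1.092514, 15.970000)
after step 2 (δ=0.06, a=-3.1): (8.406275, 12.051318, 1.152473, 15.660000)
after step 3 (δ=0.11, a=-1.3): (9.042429, 13.482284, 1.260572, 15.530000)
after step 4 (δ=-0.4, a=0.1): (9.516516, 14.961152, 0.850198, 15.540000)
after step 5 (δ=0.36, a=0.5): (10.541898, 16.128845, 1.215780, 15.590000)
after step 6 (δ=-0.32, a=3.8): (11.083816, 17.590627, 0.892882, 15.970000)

(11.0838, 17.5906, 0.8929, 15.9700)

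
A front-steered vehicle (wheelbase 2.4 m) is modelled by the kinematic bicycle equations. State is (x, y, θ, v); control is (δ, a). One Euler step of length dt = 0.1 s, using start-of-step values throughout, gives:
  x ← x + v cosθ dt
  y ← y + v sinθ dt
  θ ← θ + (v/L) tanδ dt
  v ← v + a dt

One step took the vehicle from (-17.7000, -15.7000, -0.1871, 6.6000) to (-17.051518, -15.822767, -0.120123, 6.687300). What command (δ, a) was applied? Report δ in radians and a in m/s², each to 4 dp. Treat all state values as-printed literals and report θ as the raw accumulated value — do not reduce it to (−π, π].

a = (v'−v)/dt = (0.087300)/0.1 = 0.8730
Δθ = θ'−θ = 0.066977;  (v·dt/L) = 6.6000·0.1/2.4 = 0.275000
tan δ = Δθ·L/(v·dt) = 0.243553  →  δ = 0.2389

δ = 0.2389, a = 0.8730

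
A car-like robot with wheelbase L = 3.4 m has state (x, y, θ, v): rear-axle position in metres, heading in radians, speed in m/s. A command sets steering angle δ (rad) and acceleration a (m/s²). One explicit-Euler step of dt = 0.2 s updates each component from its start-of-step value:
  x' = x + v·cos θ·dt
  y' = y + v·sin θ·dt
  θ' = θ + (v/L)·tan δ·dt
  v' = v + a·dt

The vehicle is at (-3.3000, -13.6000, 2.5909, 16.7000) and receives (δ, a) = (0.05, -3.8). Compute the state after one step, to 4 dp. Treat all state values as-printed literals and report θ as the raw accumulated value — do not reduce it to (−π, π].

(-6.1462, -11.8523, 2.6401, 15.9400)

x' = -3.3000 + 16.7000·cos(2.5909)·0.2 = -6.1462
y' = -13.6000 + 16.7000·sin(2.5909)·0.2 = -11.8523
θ' = 2.5909 + (16.7000/3.4)·tan(0.05)·0.2 = 2.6401
v' = 16.7000 − 3.8000·0.2 = 15.9400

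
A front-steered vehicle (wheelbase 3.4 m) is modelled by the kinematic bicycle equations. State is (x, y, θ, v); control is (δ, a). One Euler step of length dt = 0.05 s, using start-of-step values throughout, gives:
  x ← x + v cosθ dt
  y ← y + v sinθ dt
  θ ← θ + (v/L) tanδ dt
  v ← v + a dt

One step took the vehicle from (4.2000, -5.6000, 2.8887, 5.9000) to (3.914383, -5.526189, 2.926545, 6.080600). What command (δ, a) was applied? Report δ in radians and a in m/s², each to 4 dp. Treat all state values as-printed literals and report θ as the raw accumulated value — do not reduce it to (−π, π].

δ = 0.4113, a = 3.6120

a = (v'−v)/dt = (0.180600)/0.05 = 3.6120
Δθ = θ'−θ = 0.037845;  (v·dt/L) = 5.9000·0.05/3.4 = 0.086765
tan δ = Δθ·L/(v·dt) = 0.436180  →  δ = 0.4113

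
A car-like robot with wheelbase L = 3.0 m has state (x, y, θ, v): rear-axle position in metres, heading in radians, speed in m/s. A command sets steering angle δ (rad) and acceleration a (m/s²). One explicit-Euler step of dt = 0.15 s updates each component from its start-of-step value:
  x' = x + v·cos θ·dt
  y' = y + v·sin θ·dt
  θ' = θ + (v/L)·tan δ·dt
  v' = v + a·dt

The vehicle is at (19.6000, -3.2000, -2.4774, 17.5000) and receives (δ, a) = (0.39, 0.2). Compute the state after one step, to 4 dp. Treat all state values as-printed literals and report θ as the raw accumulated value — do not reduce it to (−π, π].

(17.5330, -4.8181, -2.1177, 17.5300)

x' = 19.6000 + 17.5000·cos(-2.4774)·0.15 = 17.5330
y' = -3.2000 + 17.5000·sin(-2.4774)·0.15 = -4.8181
θ' = -2.4774 + (17.5000/3.0)·tan(0.39)·0.15 = -2.1177
v' = 17.5000 + 0.2000·0.15 = 17.5300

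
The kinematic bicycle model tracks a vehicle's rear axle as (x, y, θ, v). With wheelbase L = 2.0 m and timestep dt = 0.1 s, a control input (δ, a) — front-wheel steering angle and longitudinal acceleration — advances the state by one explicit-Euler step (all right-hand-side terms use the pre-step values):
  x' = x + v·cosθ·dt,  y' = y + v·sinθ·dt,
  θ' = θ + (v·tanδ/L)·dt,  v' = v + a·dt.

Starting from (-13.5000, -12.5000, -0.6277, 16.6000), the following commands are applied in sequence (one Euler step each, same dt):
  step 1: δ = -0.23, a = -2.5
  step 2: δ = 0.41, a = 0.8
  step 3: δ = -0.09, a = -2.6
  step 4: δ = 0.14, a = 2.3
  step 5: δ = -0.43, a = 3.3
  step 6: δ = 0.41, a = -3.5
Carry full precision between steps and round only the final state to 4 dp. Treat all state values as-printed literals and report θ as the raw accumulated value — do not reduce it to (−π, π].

after step 1 (δ=-0.23, a=-2.5): (-12.156429, -13.474893, -0.822039, 16.350000)
after step 2 (δ=0.41, a=0.8): (-11.043437, -14.672588, -0.466728, 16.430000)
after step 3 (δ=-0.09, a=-2.6): (-9.576163, -15.411883, -0.540863, 16.170000)
after step 4 (δ=0.14, a=2.3): (-8.189966, -16.244438, -0.426928, 16.400000)
after step 5 (δ=-0.43, a=3.3): (-6.697169, -16.923523, -0.802997, 16.730000)
after step 6 (δ=0.41, a=-3.5): (-5.535181, -18.127148, -0.439428, 16.380000)

(-5.5352, -18.1271, -0.4394, 16.3800)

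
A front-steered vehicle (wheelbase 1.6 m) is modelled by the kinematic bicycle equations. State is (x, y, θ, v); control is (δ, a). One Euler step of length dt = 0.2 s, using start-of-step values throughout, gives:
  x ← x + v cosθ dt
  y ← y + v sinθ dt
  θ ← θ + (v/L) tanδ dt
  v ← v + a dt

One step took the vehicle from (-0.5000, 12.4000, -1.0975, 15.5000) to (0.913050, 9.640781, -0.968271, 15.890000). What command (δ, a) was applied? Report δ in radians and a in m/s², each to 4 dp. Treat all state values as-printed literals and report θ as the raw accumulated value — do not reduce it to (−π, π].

δ = 0.0666, a = 1.9500

a = (v'−v)/dt = (0.390000)/0.2 = 1.9500
Δθ = θ'−θ = 0.129229;  (v·dt/L) = 15.5000·0.2/1.6 = 1.937500
tan δ = Δθ·L/(v·dt) = 0.066699  →  δ = 0.0666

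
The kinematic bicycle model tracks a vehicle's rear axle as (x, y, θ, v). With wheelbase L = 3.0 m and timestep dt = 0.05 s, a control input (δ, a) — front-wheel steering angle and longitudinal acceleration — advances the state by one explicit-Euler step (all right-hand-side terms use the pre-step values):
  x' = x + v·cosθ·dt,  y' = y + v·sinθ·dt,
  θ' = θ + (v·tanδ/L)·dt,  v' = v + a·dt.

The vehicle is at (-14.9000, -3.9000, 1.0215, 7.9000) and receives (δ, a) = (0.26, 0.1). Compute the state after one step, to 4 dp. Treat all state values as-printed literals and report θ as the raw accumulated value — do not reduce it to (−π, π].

(-14.6938, -3.5631, 1.0565, 7.9050)

x' = -14.9000 + 7.9000·cos(1.0215)·0.05 = -14.6938
y' = -3.9000 + 7.9000·sin(1.0215)·0.05 = -3.5631
θ' = 1.0215 + (7.9000/3.0)·tan(0.26)·0.05 = 1.0565
v' = 7.9000 + 0.1000·0.05 = 7.9050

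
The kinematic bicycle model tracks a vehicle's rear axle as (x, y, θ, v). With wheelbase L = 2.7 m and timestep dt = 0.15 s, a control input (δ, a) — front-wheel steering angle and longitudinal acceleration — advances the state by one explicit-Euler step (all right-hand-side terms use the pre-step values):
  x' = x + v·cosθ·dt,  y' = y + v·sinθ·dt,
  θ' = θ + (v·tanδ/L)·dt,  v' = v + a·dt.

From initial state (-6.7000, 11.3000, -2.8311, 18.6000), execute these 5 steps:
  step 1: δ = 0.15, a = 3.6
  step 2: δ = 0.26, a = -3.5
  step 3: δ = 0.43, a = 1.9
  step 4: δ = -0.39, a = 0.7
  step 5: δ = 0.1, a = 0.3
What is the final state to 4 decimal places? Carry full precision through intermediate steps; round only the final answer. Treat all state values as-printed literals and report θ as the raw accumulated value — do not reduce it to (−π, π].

(-16.9306, 2.5580, -2.2434, 19.0500)

after step 1 (δ=0.15, a=3.6): (-9.356591, 10.447578, -2.674927, 19.140000)
after step 2 (δ=0.26, a=-3.5): (-11.920605, 9.155883, -2.392057, 18.615000)
after step 3 (δ=0.43, a=1.9): (-13.964547, 7.253527, -1.917767, 18.900000)
after step 4 (δ=-0.39, a=0.7): (-14.928590, 4.587472, -2.349374, 19.005000)
after step 5 (δ=0.1, a=0.3): (-16.930580, 2.557987, -2.243438, 19.050000)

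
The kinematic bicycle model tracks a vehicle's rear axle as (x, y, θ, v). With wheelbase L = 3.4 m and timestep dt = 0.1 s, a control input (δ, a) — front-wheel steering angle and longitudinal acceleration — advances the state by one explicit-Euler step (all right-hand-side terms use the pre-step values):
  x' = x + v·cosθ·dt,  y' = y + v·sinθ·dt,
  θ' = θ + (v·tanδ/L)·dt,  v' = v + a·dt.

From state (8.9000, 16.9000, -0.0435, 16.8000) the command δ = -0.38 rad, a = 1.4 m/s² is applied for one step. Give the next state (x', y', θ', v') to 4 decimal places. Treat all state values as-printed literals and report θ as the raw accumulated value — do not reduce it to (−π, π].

(10.5784, 16.8269, -0.2409, 16.9400)

x' = 8.9000 + 16.8000·cos(-0.0435)·0.1 = 10.5784
y' = 16.9000 + 16.8000·sin(-0.0435)·0.1 = 16.8269
θ' = -0.0435 + (16.8000/3.4)·tan(-0.38)·0.1 = -0.2409
v' = 16.8000 + 1.4000·0.1 = 16.9400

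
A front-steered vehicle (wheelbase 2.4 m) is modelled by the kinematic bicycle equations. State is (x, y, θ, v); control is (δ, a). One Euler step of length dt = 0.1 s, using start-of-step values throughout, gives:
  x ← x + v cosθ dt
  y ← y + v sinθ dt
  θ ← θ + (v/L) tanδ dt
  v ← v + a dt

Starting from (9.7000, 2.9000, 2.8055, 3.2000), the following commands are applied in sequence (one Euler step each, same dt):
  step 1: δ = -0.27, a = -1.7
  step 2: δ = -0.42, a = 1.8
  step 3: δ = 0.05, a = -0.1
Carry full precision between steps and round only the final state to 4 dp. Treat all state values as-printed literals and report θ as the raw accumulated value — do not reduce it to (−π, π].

(8.8239, 3.2496, 2.7189, 3.2000)

after step 1 (δ=-0.27, a=-1.7): (9.397904, 3.005536, 2.768599, 3.030000)
after step 2 (δ=-0.42, a=1.8): (9.115738, 3.115951, 2.712219, 3.210000)
after step 3 (δ=0.05, a=-0.1): (8.823876, 3.249584, 2.718912, 3.200000)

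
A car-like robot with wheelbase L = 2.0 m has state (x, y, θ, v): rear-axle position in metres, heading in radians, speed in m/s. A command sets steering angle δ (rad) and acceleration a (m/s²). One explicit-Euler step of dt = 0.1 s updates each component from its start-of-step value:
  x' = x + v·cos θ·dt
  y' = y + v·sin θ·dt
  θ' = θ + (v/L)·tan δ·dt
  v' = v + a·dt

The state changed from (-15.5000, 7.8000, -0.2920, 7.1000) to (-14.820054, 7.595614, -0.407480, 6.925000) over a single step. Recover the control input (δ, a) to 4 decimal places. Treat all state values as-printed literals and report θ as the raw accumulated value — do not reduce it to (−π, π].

a = (v'−v)/dt = (-0.175000)/0.1 = -1.7500
Δθ = θ'−θ = -0.115480;  (v·dt/L) = 7.1000·0.1/2.0 = 0.355000
tan δ = Δθ·L/(v·dt) = -0.325296  →  δ = -0.3145

δ = -0.3145, a = -1.7500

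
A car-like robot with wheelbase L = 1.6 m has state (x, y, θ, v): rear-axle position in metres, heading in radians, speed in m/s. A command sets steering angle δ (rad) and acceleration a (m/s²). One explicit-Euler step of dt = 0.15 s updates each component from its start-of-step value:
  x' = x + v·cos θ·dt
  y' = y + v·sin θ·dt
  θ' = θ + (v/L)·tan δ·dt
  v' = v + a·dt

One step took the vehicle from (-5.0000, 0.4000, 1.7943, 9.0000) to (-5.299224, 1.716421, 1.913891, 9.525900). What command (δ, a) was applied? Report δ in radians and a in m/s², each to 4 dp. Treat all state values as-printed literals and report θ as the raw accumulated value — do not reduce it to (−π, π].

a = (v'−v)/dt = (0.525900)/0.15 = 3.5060
Δθ = θ'−θ = 0.119591;  (v·dt/L) = 9.0000·0.15/1.6 = 0.843750
tan δ = Δθ·L/(v·dt) = 0.141737  →  δ = 0.1408

δ = 0.1408, a = 3.5060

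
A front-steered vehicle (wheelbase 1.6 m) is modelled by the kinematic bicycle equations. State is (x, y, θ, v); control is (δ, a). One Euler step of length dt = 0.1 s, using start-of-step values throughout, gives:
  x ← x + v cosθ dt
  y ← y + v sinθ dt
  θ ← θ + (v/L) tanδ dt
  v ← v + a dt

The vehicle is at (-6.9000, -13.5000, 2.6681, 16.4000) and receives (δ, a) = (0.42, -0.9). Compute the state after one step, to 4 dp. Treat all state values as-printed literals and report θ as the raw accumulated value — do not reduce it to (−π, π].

(-8.3596, -12.7522, 3.1258, 16.3100)

x' = -6.9000 + 16.4000·cos(2.6681)·0.1 = -8.3596
y' = -13.5000 + 16.4000·sin(2.6681)·0.1 = -12.7522
θ' = 2.6681 + (16.4000/1.6)·tan(0.42)·0.1 = 3.1258
v' = 16.4000 − 0.9000·0.1 = 16.3100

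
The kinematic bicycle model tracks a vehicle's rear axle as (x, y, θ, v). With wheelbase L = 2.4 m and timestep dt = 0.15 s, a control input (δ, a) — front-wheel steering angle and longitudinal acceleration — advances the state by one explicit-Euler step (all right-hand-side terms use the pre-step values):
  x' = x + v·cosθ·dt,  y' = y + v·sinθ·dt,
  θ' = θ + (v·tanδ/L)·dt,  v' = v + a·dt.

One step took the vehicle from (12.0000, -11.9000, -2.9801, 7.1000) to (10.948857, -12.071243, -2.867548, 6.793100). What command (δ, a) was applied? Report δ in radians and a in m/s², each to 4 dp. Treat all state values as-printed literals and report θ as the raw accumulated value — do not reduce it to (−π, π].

a = (v'−v)/dt = (-0.306900)/0.15 = -2.0460
Δθ = θ'−θ = 0.112552;  (v·dt/L) = 7.1000·0.15/2.4 = 0.443750
tan δ = Δθ·L/(v·dt) = 0.253638  →  δ = 0.2484

δ = 0.2484, a = -2.0460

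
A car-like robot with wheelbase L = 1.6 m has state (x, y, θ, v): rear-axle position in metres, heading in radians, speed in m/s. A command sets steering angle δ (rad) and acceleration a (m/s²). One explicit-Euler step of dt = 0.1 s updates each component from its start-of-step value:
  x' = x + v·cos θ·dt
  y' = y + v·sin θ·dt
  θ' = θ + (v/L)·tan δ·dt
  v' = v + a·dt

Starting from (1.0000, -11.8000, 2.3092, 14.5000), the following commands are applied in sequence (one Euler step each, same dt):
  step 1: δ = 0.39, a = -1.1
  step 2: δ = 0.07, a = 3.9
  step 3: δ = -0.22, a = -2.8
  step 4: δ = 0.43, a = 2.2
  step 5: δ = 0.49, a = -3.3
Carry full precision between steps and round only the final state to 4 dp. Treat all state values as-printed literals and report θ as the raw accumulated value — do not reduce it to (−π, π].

after step 1 (δ=0.39, a=-1.1): (0.023993, -10.727661, 2.681719, 14.390000)
after step 2 (δ=0.07, a=3.9): (-1.265507, -10.088982, 2.744778, 14.780000)
after step 3 (δ=-0.22, a=-2.8): (-2.628661, -9.517761, 2.538209, 14.500000)
after step 4 (δ=0.43, a=2.2): (-3.822621, -8.694985, 2.953835, 14.720000)
after step 5 (δ=0.49, a=-3.3): (-5.268751, -8.420226, 3.444552, 14.390000)

(-5.2688, -8.4202, 3.4446, 14.3900)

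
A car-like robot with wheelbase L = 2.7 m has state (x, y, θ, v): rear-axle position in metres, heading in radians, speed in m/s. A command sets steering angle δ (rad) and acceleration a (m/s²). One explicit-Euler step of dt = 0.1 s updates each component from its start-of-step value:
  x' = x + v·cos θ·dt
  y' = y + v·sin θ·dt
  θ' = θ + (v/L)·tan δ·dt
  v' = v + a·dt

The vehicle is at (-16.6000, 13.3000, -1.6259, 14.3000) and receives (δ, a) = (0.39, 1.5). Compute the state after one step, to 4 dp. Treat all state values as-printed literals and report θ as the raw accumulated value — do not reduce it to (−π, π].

x' = -16.6000 + 14.3000·cos(-1.6259)·0.1 = -16.6788
y' = 13.3000 + 14.3000·sin(-1.6259)·0.1 = 11.8722
θ' = -1.6259 + (14.3000/2.7)·tan(0.39)·0.1 = -1.4082
v' = 14.3000 + 1.5000·0.1 = 14.4500

(-16.6788, 11.8722, -1.4082, 14.4500)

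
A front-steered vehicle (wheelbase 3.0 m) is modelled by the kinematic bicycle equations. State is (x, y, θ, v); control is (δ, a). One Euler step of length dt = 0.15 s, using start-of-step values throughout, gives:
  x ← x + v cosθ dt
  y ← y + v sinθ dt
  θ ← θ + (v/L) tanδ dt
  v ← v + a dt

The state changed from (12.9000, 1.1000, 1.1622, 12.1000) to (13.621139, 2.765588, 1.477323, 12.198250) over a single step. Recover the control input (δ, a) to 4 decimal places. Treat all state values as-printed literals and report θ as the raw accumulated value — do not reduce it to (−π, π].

δ = 0.4802, a = 0.6550

a = (v'−v)/dt = (0.098250)/0.15 = 0.6550
Δθ = θ'−θ = 0.315123;  (v·dt/L) = 12.1000·0.15/3.0 = 0.605000
tan δ = Δθ·L/(v·dt) = 0.520864  →  δ = 0.4802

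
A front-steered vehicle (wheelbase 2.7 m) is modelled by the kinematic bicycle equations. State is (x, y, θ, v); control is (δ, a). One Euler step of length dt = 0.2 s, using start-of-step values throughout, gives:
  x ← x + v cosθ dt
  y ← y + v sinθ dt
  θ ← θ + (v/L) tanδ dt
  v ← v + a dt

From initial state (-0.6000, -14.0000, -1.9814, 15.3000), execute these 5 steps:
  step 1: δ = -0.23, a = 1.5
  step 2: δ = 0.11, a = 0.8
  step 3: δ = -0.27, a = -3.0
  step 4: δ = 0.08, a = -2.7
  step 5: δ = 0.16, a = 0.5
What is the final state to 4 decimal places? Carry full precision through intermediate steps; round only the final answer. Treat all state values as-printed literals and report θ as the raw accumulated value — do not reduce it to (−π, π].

(-9.7961, -25.9571, -2.1774, 14.7200)

after step 1 (δ=-0.23, a=1.5): (-1.821438, -16.805653, -2.246762, 15.600000)
after step 2 (δ=0.11, a=0.8): (-3.773471, -19.239574, -2.119136, 15.760000)
after step 3 (δ=-0.27, a=-3.0): (-5.416517, -21.929462, -2.442226, 15.160000)
after step 4 (δ=0.08, a=-2.7): (-7.736755, -23.881262, -2.352197, 14.620000)
after step 5 (δ=0.16, a=0.5): (-9.796052, -25.957092, -2.177429, 14.720000)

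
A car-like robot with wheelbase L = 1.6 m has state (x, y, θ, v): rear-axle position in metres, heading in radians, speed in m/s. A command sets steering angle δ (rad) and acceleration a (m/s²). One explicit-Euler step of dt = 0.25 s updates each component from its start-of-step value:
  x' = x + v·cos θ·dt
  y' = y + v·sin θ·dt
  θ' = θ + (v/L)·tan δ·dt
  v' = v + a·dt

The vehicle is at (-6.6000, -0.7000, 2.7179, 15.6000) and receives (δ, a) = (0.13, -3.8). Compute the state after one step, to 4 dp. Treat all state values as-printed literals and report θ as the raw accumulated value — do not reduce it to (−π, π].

x' = -6.6000 + 15.6000·cos(2.7179)·0.25 = -10.1552
y' = -0.7000 + 15.6000·sin(2.7179)·0.25 = 0.9034
θ' = 2.7179 + (15.6000/1.6)·tan(0.13)·0.25 = 3.0366
v' = 15.6000 − 3.8000·0.25 = 14.6500

(-10.1552, 0.9034, 3.0366, 14.6500)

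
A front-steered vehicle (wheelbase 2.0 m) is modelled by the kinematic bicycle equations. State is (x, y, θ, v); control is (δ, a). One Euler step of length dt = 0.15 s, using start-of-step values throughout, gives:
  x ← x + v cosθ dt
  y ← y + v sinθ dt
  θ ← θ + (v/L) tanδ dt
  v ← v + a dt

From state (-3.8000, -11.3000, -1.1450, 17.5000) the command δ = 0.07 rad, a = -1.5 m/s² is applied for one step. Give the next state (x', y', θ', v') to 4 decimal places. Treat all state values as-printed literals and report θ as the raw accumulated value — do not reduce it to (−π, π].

(-2.7158, -13.6906, -1.0530, 17.2750)

x' = -3.8000 + 17.5000·cos(-1.1450)·0.15 = -2.7158
y' = -11.3000 + 17.5000·sin(-1.1450)·0.15 = -13.6906
θ' = -1.1450 + (17.5000/2.0)·tan(0.07)·0.15 = -1.0530
v' = 17.5000 − 1.5000·0.15 = 17.2750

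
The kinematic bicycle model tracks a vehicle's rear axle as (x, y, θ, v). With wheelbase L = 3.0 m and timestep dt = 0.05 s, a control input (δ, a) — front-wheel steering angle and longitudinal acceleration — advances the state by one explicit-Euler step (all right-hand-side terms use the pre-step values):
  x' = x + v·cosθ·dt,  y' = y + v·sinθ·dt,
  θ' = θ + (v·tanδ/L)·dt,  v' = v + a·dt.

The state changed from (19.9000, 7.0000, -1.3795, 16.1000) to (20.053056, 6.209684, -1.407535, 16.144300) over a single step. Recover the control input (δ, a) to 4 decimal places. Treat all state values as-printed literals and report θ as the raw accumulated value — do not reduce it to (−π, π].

δ = -0.1041, a = 0.8860

a = (v'−v)/dt = (0.044300)/0.05 = 0.8860
Δθ = θ'−θ = -0.028035;  (v·dt/L) = 16.1000·0.05/3.0 = 0.268333
tan δ = Δθ·L/(v·dt) = -0.104478  →  δ = -0.1041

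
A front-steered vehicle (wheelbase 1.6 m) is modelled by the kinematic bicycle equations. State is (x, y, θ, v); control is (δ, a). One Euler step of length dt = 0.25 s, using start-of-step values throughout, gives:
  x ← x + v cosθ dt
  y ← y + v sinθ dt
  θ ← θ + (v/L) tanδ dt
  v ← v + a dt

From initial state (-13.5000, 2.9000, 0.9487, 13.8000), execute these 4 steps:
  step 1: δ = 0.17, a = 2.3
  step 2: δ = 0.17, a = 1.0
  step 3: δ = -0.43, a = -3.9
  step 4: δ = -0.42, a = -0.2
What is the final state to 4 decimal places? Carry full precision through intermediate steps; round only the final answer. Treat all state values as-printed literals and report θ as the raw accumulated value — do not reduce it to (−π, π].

after step 1 (δ=0.17, a=2.3): (-11.489547, 5.703672, 1.318835, 14.375000)
after step 2 (δ=0.17, a=1.0): (-10.593611, 9.183951, 1.704392, 14.625000)
after step 3 (δ=-0.43, a=-3.9): (-11.080620, 12.807621, 0.656372, 13.650000)
after step 4 (δ=-0.42, a=-0.2): (-8.377198, 14.890087, -0.296084, 13.600000)

(-8.3772, 14.8901, -0.2961, 13.6000)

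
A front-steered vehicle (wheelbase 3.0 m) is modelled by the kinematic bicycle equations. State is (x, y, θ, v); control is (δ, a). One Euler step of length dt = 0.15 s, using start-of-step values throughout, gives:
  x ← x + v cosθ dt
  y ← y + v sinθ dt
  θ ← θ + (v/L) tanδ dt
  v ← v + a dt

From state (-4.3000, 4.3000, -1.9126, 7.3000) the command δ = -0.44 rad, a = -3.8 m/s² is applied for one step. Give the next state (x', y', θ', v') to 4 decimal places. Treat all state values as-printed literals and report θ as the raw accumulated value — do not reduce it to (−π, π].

x' = -4.3000 + 7.3000·cos(-1.9126)·0.15 = -4.6670
y' = 4.3000 + 7.3000·sin(-1.9126)·0.15 = 3.2683
θ' = -1.9126 + (7.3000/3.0)·tan(-0.44)·0.15 = -2.0844
v' = 7.3000 − 3.8000·0.15 = 6.7300

(-4.6670, 3.2683, -2.0844, 6.7300)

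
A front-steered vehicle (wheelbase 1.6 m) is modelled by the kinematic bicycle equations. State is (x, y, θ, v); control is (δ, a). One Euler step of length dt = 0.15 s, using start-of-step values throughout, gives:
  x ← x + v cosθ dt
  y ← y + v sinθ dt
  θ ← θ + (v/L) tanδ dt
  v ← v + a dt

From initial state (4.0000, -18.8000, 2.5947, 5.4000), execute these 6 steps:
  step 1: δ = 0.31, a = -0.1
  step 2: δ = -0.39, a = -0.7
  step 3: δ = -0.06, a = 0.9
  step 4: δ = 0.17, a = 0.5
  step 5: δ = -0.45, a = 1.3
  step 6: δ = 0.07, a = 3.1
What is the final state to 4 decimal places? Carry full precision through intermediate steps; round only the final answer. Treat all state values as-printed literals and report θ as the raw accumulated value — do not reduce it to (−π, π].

(-0.0705, -16.1387, 2.3955, 6.1500)

after step 1 (δ=0.31, a=-0.1): (3.308143, -18.378771, 2.756866, 5.385000)
after step 2 (δ=-0.39, a=-0.7): (2.559439, -18.075618, 2.549347, 5.280000)
after step 3 (δ=-0.06, a=0.9): (1.902325, -17.633503, 2.519612, 5.415000)
after step 4 (δ=0.17, a=0.5): (1.242188, -17.160249, 2.606754, 5.490000)
after step 5 (δ=-0.45, a=1.3): (0.533689, -16.740509, 2.358132, 5.685000)
after step 6 (δ=0.07, a=3.1): (-0.070463, -16.138693, 2.395501, 6.150000)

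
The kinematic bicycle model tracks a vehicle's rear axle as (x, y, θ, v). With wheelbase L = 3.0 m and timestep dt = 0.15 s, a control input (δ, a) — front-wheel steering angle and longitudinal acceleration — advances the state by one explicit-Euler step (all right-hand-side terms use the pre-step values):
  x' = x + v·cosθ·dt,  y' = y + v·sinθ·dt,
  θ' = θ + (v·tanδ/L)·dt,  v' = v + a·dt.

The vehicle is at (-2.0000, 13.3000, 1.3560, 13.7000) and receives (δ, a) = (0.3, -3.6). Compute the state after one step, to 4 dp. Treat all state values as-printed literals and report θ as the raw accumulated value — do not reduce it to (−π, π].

x' = -2.0000 + 13.7000·cos(1.3560)·0.15 = -1.5620
y' = 13.3000 + 13.7000·sin(1.3560)·0.15 = 15.3078
θ' = 1.3560 + (13.7000/3.0)·tan(0.3)·0.15 = 1.5679
v' = 13.7000 − 3.6000·0.15 = 13.1600

(-1.5620, 15.3078, 1.5679, 13.1600)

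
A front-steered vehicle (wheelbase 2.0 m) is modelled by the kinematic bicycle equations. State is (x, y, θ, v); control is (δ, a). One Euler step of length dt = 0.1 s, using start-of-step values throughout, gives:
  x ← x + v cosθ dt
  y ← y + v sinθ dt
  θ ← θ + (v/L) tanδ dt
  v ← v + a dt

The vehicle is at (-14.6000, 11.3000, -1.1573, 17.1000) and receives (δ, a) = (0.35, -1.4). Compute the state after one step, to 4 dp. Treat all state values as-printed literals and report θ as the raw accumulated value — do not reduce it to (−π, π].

x' = -14.6000 + 17.1000·cos(-1.1573)·0.1 = -13.9129
y' = 11.3000 + 17.1000·sin(-1.1573)·0.1 = 9.7341
θ' = -1.1573 + (17.1000/2.0)·tan(0.35)·0.1 = -0.8452
v' = 17.1000 − 1.4000·0.1 = 16.9600

(-13.9129, 9.7341, -0.8452, 16.9600)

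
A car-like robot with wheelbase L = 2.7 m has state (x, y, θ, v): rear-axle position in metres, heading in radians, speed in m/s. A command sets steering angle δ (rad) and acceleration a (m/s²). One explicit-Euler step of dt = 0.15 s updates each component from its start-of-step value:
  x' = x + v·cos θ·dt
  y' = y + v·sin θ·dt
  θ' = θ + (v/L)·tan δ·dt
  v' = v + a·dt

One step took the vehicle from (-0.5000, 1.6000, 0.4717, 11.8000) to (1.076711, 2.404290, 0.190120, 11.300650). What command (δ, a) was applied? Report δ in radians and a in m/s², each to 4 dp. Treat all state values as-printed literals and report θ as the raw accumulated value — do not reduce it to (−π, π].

δ = -0.4057, a = -3.3290

a = (v'−v)/dt = (-0.499350)/0.15 = -3.3290
Δθ = θ'−θ = -0.281580;  (v·dt/L) = 11.8000·0.15/2.7 = 0.655556
tan δ = Δθ·L/(v·dt) = -0.429529  →  δ = -0.4057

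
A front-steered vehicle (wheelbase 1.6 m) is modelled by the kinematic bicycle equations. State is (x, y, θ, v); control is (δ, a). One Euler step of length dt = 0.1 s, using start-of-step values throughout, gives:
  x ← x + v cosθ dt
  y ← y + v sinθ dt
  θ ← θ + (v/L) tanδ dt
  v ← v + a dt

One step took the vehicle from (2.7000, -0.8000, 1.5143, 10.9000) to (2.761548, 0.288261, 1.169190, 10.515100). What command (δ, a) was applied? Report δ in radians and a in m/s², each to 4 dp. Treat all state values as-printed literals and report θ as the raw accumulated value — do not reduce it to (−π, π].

a = (v'−v)/dt = (-0.384900)/0.1 = -3.8490
Δθ = θ'−θ = -0.345110;  (v·dt/L) = 10.9000·0.1/1.6 = 0.681250
tan δ = Δθ·L/(v·dt) = -0.506583  →  δ = -0.4689

δ = -0.4689, a = -3.8490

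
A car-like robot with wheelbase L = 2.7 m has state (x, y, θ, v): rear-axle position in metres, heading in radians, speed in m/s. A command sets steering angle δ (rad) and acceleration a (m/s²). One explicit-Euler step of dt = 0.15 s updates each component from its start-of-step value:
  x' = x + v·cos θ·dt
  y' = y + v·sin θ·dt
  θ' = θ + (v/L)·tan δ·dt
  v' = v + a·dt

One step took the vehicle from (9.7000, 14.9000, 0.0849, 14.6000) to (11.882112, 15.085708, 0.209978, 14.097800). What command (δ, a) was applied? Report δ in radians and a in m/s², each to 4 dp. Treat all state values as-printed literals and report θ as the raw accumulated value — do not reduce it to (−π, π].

a = (v'−v)/dt = (-0.502200)/0.15 = -3.3480
Δθ = θ'−θ = 0.125078;  (v·dt/L) = 14.6000·0.15/2.7 = 0.811111
tan δ = Δθ·L/(v·dt) = 0.154206  →  δ = 0.1530

δ = 0.1530, a = -3.3480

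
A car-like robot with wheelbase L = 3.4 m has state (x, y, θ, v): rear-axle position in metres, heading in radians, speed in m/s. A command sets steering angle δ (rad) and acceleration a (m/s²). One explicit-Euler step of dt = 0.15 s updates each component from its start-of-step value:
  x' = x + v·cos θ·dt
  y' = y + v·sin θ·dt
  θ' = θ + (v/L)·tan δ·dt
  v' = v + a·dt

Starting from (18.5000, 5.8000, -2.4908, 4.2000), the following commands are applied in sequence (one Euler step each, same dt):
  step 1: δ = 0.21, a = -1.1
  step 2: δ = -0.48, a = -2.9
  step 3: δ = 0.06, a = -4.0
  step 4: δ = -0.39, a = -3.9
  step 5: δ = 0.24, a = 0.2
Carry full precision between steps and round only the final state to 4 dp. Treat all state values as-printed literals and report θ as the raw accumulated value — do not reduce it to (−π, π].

(16.4078, 4.2822, -2.5628, 2.4450)

after step 1 (δ=0.21, a=-1.1): (17.998770, 5.418335, -2.451306, 4.035000)
after step 2 (δ=-0.48, a=-2.9): (17.532083, 5.032937, -2.543982, 3.600000)
after step 3 (δ=0.06, a=-4.0): (17.085675, 4.729096, -2.534441, 3.000000)
after step 4 (δ=-0.39, a=-3.9): (16.716100, 4.472358, -2.588846, 2.415000)
after step 5 (δ=0.24, a=0.2): (16.407795, 4.282167, -2.562773, 2.445000)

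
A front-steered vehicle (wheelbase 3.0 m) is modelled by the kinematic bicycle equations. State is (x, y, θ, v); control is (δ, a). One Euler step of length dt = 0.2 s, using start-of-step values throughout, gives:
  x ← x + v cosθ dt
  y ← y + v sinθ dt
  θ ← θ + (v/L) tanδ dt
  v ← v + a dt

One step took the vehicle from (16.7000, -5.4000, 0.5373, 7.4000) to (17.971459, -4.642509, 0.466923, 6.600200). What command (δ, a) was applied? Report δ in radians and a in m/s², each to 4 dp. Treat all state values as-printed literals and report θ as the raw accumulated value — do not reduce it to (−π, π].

a = (v'−v)/dt = (-0.799800)/0.2 = -3.9990
Δθ = θ'−θ = -0.070377;  (v·dt/L) = 7.4000·0.2/3.0 = 0.493333
tan δ = Δθ·L/(v·dt) = -0.142656  →  δ = -0.1417

δ = -0.1417, a = -3.9990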